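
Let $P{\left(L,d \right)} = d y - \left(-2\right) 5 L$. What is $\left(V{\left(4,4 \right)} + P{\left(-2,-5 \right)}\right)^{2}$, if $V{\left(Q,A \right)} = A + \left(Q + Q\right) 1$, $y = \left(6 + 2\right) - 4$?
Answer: $784$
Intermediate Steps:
$y = 4$ ($y = 8 - 4 = 4$)
$V{\left(Q,A \right)} = A + 2 Q$ ($V{\left(Q,A \right)} = A + 2 Q 1 = A + 2 Q$)
$P{\left(L,d \right)} = 4 d + 10 L$ ($P{\left(L,d \right)} = d 4 - \left(-2\right) 5 L = 4 d - - 10 L = 4 d + 10 L$)
$\left(V{\left(4,4 \right)} + P{\left(-2,-5 \right)}\right)^{2} = \left(\left(4 + 2 \cdot 4\right) + \left(4 \left(-5\right) + 10 \left(-2\right)\right)\right)^{2} = \left(\left(4 + 8\right) - 40\right)^{2} = \left(12 - 40\right)^{2} = \left(-28\right)^{2} = 784$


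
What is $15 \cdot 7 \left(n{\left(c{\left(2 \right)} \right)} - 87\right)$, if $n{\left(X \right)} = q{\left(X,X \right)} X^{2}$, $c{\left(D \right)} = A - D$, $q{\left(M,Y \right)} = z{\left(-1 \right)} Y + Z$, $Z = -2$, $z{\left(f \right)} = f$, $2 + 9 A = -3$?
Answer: $- \frac{2127230}{243} \approx -8754.0$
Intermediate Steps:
$A = - \frac{5}{9}$ ($A = - \frac{2}{9} + \frac{1}{9} \left(-3\right) = - \frac{2}{9} - \frac{1}{3} = - \frac{5}{9} \approx -0.55556$)
$q{\left(M,Y \right)} = -2 - Y$ ($q{\left(M,Y \right)} = - Y - 2 = -2 - Y$)
$c{\left(D \right)} = - \frac{5}{9} - D$
$n{\left(X \right)} = X^{2} \left(-2 - X\right)$ ($n{\left(X \right)} = \left(-2 - X\right) X^{2} = X^{2} \left(-2 - X\right)$)
$15 \cdot 7 \left(n{\left(c{\left(2 \right)} \right)} - 87\right) = 15 \cdot 7 \left(\left(- \frac{5}{9} - 2\right)^{2} \left(-2 - \left(- \frac{5}{9} - 2\right)\right) - 87\right) = 105 \left(\left(- \frac{5}{9} - 2\right)^{2} \left(-2 - \left(- \frac{5}{9} - 2\right)\right) - 87\right) = 105 \left(\left(- \frac{23}{9}\right)^{2} \left(-2 - - \frac{23}{9}\right) - 87\right) = 105 \left(\frac{529 \left(-2 + \frac{23}{9}\right)}{81} - 87\right) = 105 \left(\frac{529}{81} \cdot \frac{5}{9} - 87\right) = 105 \left(\frac{2645}{729} - 87\right) = 105 \left(- \frac{60778}{729}\right) = - \frac{2127230}{243}$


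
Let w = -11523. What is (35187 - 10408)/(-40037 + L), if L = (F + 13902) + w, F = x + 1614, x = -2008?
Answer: -24779/38052 ≈ -0.65119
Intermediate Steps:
F = -394 (F = -2008 + 1614 = -394)
L = 1985 (L = (-394 + 13902) - 11523 = 13508 - 11523 = 1985)
(35187 - 10408)/(-40037 + L) = (35187 - 10408)/(-40037 + 1985) = 24779/(-38052) = 24779*(-1/38052) = -24779/38052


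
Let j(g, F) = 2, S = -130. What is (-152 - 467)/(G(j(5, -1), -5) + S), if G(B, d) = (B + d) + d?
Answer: 619/138 ≈ 4.4855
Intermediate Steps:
G(B, d) = B + 2*d
(-152 - 467)/(G(j(5, -1), -5) + S) = (-152 - 467)/((2 + 2*(-5)) - 130) = -619/((2 - 10) - 130) = -619/(-8 - 130) = -619/(-138) = -619*(-1/138) = 619/138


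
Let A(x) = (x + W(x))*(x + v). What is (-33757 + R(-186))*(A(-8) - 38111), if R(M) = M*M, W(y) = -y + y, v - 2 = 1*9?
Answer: -31995265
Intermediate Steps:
v = 11 (v = 2 + 1*9 = 2 + 9 = 11)
W(y) = 0
A(x) = x*(11 + x) (A(x) = (x + 0)*(x + 11) = x*(11 + x))
R(M) = M²
(-33757 + R(-186))*(A(-8) - 38111) = (-33757 + (-186)²)*(-8*(11 - 8) - 38111) = (-33757 + 34596)*(-8*3 - 38111) = 839*(-24 - 38111) = 839*(-38135) = -31995265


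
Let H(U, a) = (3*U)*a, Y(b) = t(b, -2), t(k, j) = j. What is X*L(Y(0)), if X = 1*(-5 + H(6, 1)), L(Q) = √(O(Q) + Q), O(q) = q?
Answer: 26*I ≈ 26.0*I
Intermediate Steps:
Y(b) = -2
H(U, a) = 3*U*a
L(Q) = √2*√Q (L(Q) = √(Q + Q) = √(2*Q) = √2*√Q)
X = 13 (X = 1*(-5 + 3*6*1) = 1*(-5 + 18) = 1*13 = 13)
X*L(Y(0)) = 13*(√2*√(-2)) = 13*(√2*(I*√2)) = 13*(2*I) = 26*I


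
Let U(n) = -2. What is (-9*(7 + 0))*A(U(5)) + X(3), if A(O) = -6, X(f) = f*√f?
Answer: 378 + 3*√3 ≈ 383.20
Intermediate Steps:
X(f) = f^(3/2)
(-9*(7 + 0))*A(U(5)) + X(3) = -9*(7 + 0)*(-6) + 3^(3/2) = -9*7*(-6) + 3*√3 = -63*(-6) + 3*√3 = 378 + 3*√3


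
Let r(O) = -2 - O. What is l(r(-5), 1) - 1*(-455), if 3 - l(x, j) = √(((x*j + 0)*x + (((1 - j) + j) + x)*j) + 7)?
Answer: 458 - 2*√5 ≈ 453.53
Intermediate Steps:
l(x, j) = 3 - √(7 + j*x² + j*(1 + x)) (l(x, j) = 3 - √(((x*j + 0)*x + (((1 - j) + j) + x)*j) + 7) = 3 - √(((j*x + 0)*x + (1 + x)*j) + 7) = 3 - √(((j*x)*x + j*(1 + x)) + 7) = 3 - √((j*x² + j*(1 + x)) + 7) = 3 - √(7 + j*x² + j*(1 + x)))
l(r(-5), 1) - 1*(-455) = (3 - √(7 + 1 + 1*(-2 - 1*(-5)) + 1*(-2 - 1*(-5))²)) - 1*(-455) = (3 - √(7 + 1 + 1*(-2 + 5) + 1*(-2 + 5)²)) + 455 = (3 - √(7 + 1 + 1*3 + 1*3²)) + 455 = (3 - √(7 + 1 + 3 + 1*9)) + 455 = (3 - √(7 + 1 + 3 + 9)) + 455 = (3 - √20) + 455 = (3 - 2*√5) + 455 = 458 - 2*√5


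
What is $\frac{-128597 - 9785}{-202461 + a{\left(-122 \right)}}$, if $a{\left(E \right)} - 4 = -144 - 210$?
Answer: $\frac{138382}{202811} \approx 0.68232$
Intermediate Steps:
$a{\left(E \right)} = -350$ ($a{\left(E \right)} = 4 - 354 = -350$)
$\frac{-128597 - 9785}{-202461 + a{\left(-122 \right)}} = \frac{-128597 - 9785}{-202461 - 350} = - \frac{138382}{-202811} = \left(-138382\right) \left(- \frac{1}{202811}\right) = \frac{138382}{202811}$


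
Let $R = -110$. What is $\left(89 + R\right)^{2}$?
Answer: $441$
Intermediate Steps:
$\left(89 + R\right)^{2} = \left(89 - 110\right)^{2} = \left(-21\right)^{2} = 441$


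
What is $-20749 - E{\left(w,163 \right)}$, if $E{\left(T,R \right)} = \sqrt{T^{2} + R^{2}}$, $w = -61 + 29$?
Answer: $-20749 - \sqrt{27593} \approx -20915.0$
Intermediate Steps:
$w = -32$
$E{\left(T,R \right)} = \sqrt{R^{2} + T^{2}}$
$-20749 - E{\left(w,163 \right)} = -20749 - \sqrt{163^{2} + \left(-32\right)^{2}} = -20749 - \sqrt{26569 + 1024} = -20749 - \sqrt{27593}$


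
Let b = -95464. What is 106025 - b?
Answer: 201489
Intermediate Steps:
106025 - b = 106025 - 1*(-95464) = 106025 + 95464 = 201489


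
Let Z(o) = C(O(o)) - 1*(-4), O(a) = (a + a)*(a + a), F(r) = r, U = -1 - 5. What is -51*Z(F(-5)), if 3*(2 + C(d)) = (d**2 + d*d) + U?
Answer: -340000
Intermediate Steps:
U = -6
O(a) = 4*a**2 (O(a) = (2*a)*(2*a) = 4*a**2)
C(d) = -4 + 2*d**2/3 (C(d) = -2 + ((d**2 + d*d) - 6)/3 = -2 + ((d**2 + d**2) - 6)/3 = -2 + (2*d**2 - 6)/3 = -2 + (-6 + 2*d**2)/3 = -2 + (-2 + 2*d**2/3) = -4 + 2*d**2/3)
Z(o) = 32*o**4/3 (Z(o) = (-4 + 2*(4*o**2)**2/3) - 1*(-4) = (-4 + 2*(16*o**4)/3) + 4 = (-4 + 32*o**4/3) + 4 = 32*o**4/3)
-51*Z(F(-5)) = -544*(-5)**4 = -544*625 = -51*20000/3 = -340000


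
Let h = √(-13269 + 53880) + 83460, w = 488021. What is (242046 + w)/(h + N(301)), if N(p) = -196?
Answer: 60788298688/6932853085 - 730067*√40611/6932853085 ≈ 8.7469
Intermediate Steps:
h = 83460 + √40611 (h = √40611 + 83460 = 83460 + √40611 ≈ 83662.)
(242046 + w)/(h + N(301)) = (242046 + 488021)/((83460 + √40611) - 196) = 730067/(83264 + √40611)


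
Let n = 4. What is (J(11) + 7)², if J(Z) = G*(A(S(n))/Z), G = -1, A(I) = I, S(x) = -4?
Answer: 6561/121 ≈ 54.223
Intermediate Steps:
J(Z) = 4/Z (J(Z) = -(-4)/Z = 4/Z)
(J(11) + 7)² = (4/11 + 7)² = (81/11)² = 6561/121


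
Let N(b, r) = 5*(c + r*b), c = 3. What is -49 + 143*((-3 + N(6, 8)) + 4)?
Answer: 36559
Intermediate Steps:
N(b, r) = 15 + 5*b*r (N(b, r) = 5*(3 + r*b) = 5*(3 + b*r) = 15 + 5*b*r)
-49 + 143*((-3 + N(6, 8)) + 4) = -49 + 143*((-3 + (15 + 5*6*8)) + 4) = -49 + 143*((-3 + (15 + 240)) + 4) = -49 + 143*((-3 + 255) + 4) = -49 + 143*(252 + 4) = -49 + 143*256 = -49 + 36608 = 36559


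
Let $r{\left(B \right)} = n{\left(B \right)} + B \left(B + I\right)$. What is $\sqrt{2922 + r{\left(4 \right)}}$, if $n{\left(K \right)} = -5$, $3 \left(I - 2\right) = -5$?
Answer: $\frac{\sqrt{26409}}{3} \approx 54.169$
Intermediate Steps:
$I = \frac{1}{3}$ ($I = 2 + \frac{1}{3} \left(-5\right) = 2 - \frac{5}{3} = \frac{1}{3} \approx 0.33333$)
$r{\left(B \right)} = -5 + B \left(\frac{1}{3} + B\right)$ ($r{\left(B \right)} = -5 + B \left(B + \frac{1}{3}\right) = -5 + B \left(\frac{1}{3} + B\right)$)
$\sqrt{2922 + r{\left(4 \right)}} = \sqrt{2922 + \left(-5 + 4^{2} + \frac{1}{3} \cdot 4\right)} = \sqrt{2922 + \left(-5 + 16 + \frac{4}{3}\right)} = \sqrt{2922 + \frac{37}{3}} = \sqrt{\frac{8803}{3}} = \frac{\sqrt{26409}}{3}$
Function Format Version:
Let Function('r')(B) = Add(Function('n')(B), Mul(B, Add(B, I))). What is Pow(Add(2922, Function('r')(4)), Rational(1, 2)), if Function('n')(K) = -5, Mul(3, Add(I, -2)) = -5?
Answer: Mul(Rational(1, 3), Pow(26409, Rational(1, 2))) ≈ 54.169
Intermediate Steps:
I = Rational(1, 3) (I = Add(2, Mul(Rational(1, 3), -5)) = Add(2, Rational(-5, 3)) = Rational(1, 3) ≈ 0.33333)
Function('r')(B) = Add(-5, Mul(B, Add(Rational(1, 3), B))) (Function('r')(B) = Add(-5, Mul(B, Add(B, Rational(1, 3)))) = Add(-5, Mul(B, Add(Rational(1, 3), B))))
Pow(Add(2922, Function('r')(4)), Rational(1, 2)) = Pow(Add(2922, Add(-5, Pow(4, 2), Mul(Rational(1, 3), 4))), Rational(1, 2)) = Pow(Add(2922, Add(-5, 16, Rational(4, 3))), Rational(1, 2)) = Pow(Add(2922, Rational(37, 3)), Rational(1, 2)) = Pow(Rational(8803, 3), Rational(1, 2)) = Mul(Rational(1, 3), Pow(26409, Rational(1, 2)))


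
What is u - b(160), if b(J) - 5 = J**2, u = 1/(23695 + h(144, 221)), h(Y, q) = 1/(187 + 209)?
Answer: -240257373309/9383221 ≈ -25605.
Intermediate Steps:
h(Y, q) = 1/396
u = 396/9383221 (u = 1/(23695 + 1/396) = 1/(9383221/396) = 396/9383221 ≈ 4.2203e-5)
b(J) = 5 + J**2
u - b(160) = 396/9383221 - (5 + 160**2) = 396/9383221 - (5 + 25600) = 396/9383221 - 1*25605 = 396/9383221 - 25605 = -240257373309/9383221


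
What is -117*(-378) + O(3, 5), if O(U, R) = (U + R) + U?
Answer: 44237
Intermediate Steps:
O(U, R) = R + 2*U (O(U, R) = (R + U) + U = R + 2*U)
-117*(-378) + O(3, 5) = -117*(-378) + (5 + 2*3) = 44226 + (5 + 6) = 44226 + 11 = 44237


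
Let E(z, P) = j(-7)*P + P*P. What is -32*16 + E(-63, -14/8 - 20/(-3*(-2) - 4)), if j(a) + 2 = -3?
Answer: -5043/16 ≈ -315.19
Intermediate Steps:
j(a) = -5 (j(a) = -2 - 3 = -5)
E(z, P) = P**2 - 5*P (E(z, P) = -5*P + P*P = -5*P + P**2 = P**2 - 5*P)
-32*16 + E(-63, -14/8 - 20/(-3*(-2) - 4)) = -32*16 + (-14/8 - 20/(-3*(-2) - 4))*(-5 + (-14/8 - 20/(-3*(-2) - 4))) = -512 + (-14*1/8 - 20/(6 - 4))*(-5 + (-14*1/8 - 20/(6 - 4))) = -512 + (-7/4 - 20/2)*(-5 + (-7/4 - 20/2)) = -512 + (-7/4 - 20*1/2)*(-5 + (-7/4 - 20*1/2)) = -512 + (-7/4 - 10)*(-5 + (-7/4 - 10)) = -512 - 47*(-5 - 47/4)/4 = -512 - 47/4*(-67/4) = -512 + 3149/16 = -5043/16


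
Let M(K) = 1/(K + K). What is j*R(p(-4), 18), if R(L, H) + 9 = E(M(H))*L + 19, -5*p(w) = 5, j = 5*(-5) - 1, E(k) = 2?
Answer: -208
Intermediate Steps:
M(K) = 1/(2*K)
j = -26 (j = -25 - 1 = -26)
p(w) = -1 (p(w) = -1/5*5 = -1)
R(L, H) = 10 + 2*L (R(L, H) = -9 + (2*L + 19) = -9 + (19 + 2*L) = 10 + 2*L)
j*R(p(-4), 18) = -26*(10 + 2*(-1)) = -26*(10 - 2) = -26*8 = -208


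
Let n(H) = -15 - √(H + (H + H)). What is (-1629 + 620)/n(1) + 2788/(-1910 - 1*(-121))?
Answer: 8819193/132386 - 1009*√3/222 ≈ 58.745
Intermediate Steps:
n(H) = -15 - √3*√H (n(H) = -15 - √(H + 2*H) = -15 - √(3*H) = -15 - √3*√H)
(-1629 + 620)/n(1) + 2788/(-1910 - 1*(-121)) = (-1629 + 620)/(-15 - √3*√1) + 2788/(-1910 - 1*(-121)) = -1009/(-15 - 1*√3*1) + 2788/(-1910 + 121) = -1009/(-15 - √3) + 2788/(-1789) = -1009/(-15 - √3) + 2788*(-1/1789) = -1009/(-15 - √3) - 2788/1789 = -2788/1789 - 1009/(-15 - √3)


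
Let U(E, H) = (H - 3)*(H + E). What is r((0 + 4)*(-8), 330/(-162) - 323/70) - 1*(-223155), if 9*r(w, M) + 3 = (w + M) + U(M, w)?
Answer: 1899172307/8505 ≈ 2.2330e+5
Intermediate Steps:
U(E, H) = (-3 + H)*(E + H)
r(w, M) = -⅓ - 2*M/9 - 2*w/9 + w²/9 + M*w/9 (r(w, M) = -⅓ + ((w + M) + (w² - 3*M - 3*w + M*w))/9 = -⅓ + ((M + w) + (w² - 3*M - 3*w + M*w))/9 = -⅓ + (w² - 2*M - 2*w + M*w)/9 = -⅓ + (-2*M/9 - 2*w/9 + w²/9 + M*w/9) = -⅓ - 2*M/9 - 2*w/9 + w²/9 + M*w/9)
r((0 + 4)*(-8), 330/(-162) - 323/70) - 1*(-223155) = (-⅓ - 2*(330/(-162) - 323/70)/9 - 2*(0 + 4)*(-8)/9 + ((0 + 4)*(-8))²/9 + (330/(-162) - 323/70)*((0 + 4)*(-8))/9) - 1*(-223155) = (-⅓ - 2*(330*(-1/162) - 323*1/70)/9 - 8*(-8)/9 + (4*(-8))²/9 + (330*(-1/162) - 323*1/70)*(4*(-8))/9) + 223155 = (-⅓ - 2*(-55/27 - 323/70)/9 - 2/9*(-32) + (⅑)*(-32)² + (⅑)*(-55/27 - 323/70)*(-32)) + 223155 = (-⅓ - 2/9*(-12571/1890) + 64/9 + (⅑)*1024 + (⅑)*(-12571/1890)*(-32)) + 223155 = (-⅓ + 12571/8505 + 64/9 + 1024/9 + 201136/8505) + 223155 = 1239032/8505 + 223155 = 1899172307/8505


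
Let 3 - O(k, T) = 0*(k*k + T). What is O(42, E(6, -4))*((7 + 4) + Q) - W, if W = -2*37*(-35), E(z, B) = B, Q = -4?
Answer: -2569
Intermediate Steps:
W = 2590 (W = -74*(-35) = 2590)
O(k, T) = 3 (O(k, T) = 3 - 0*(k*k + T) = 3 - 0*(k**2 + T) = 3 - 0*(T + k**2) = 3 - 1*0 = 3 + 0 = 3)
O(42, E(6, -4))*((7 + 4) + Q) - W = 3*((7 + 4) - 4) - 1*2590 = 3*(11 - 4) - 2590 = 3*7 - 2590 = 21 - 2590 = -2569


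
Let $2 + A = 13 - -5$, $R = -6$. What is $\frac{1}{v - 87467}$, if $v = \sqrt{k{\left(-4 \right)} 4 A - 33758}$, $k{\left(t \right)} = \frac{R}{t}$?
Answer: $- \frac{87467}{7650509751} - \frac{i \sqrt{33662}}{7650509751} \approx -1.1433 \cdot 10^{-5} - 2.3982 \cdot 10^{-8} i$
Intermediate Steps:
$k{\left(t \right)} = - \frac{6}{t}$
$A = 16$ ($A = -2 + \left(13 - -5\right) = -2 + \left(13 + 5\right) = -2 + 18 = 16$)
$v = i \sqrt{33662}$ ($v = \sqrt{- \frac{6}{-4} \cdot 4 \cdot 16 - 33758} = \sqrt{\left(-6\right) \left(- \frac{1}{4}\right) 4 \cdot 16 - 33758} = \sqrt{\frac{3}{2} \cdot 4 \cdot 16 - 33758} = \sqrt{6 \cdot 16 - 33758} = \sqrt{96 - 33758} = \sqrt{-33662} = i \sqrt{33662} \approx 183.47 i$)
$\frac{1}{v - 87467} = \frac{1}{i \sqrt{33662} - 87467} = \frac{1}{-87467 + i \sqrt{33662}}$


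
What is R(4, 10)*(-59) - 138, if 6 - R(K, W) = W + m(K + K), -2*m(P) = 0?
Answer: 98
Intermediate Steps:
m(P) = 0 (m(P) = -½*0 = 0)
R(K, W) = 6 - W (R(K, W) = 6 - (W + 0) = 6 - W)
R(4, 10)*(-59) - 138 = (6 - 1*10)*(-59) - 138 = (6 - 10)*(-59) - 138 = -4*(-59) - 138 = 236 - 138 = 98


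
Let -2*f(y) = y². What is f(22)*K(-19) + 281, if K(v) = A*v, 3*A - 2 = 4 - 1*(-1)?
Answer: 33029/3 ≈ 11010.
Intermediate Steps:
f(y) = -y²/2
A = 7/3 (A = ⅔ + (4 - 1*(-1))/3 = ⅔ + (4 + 1)/3 = ⅔ + (⅓)*5 = ⅔ + 5/3 = 7/3 ≈ 2.3333)
K(v) = 7*v/3
f(22)*K(-19) + 281 = (-½*22²)*((7/3)*(-19)) + 281 = -½*484*(-133/3) + 281 = -242*(-133/3) + 281 = 32186/3 + 281 = 33029/3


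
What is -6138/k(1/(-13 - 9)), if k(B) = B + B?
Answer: 67518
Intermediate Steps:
k(B) = 2*B
-6138/k(1/(-13 - 9)) = -6138/(2/(-13 - 9)) = -6138/(2/(-22)) = -6138/(2*(-1/22)) = -6138/(-1/11) = -6138*(-11) = 67518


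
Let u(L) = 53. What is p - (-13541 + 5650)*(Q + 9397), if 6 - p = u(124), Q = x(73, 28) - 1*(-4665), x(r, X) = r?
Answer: 111539238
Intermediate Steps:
Q = 4738 (Q = 73 - 1*(-4665) = 73 + 4665 = 4738)
p = -47 (p = 6 - 1*53 = 6 - 53 = -47)
p - (-13541 + 5650)*(Q + 9397) = -47 - (-13541 + 5650)*(4738 + 9397) = -47 - (-7891)*14135 = -47 - 1*(-111539285) = -47 + 111539285 = 111539238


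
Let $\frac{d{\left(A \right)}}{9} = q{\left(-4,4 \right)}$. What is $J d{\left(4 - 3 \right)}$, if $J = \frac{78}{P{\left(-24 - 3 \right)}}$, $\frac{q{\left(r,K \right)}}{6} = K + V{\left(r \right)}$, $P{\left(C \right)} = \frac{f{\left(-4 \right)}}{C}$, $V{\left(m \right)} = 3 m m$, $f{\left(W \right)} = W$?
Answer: $1478412$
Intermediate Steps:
$V{\left(m \right)} = 3 m^{2}$
$P{\left(C \right)} = - \frac{4}{C}$
$q{\left(r,K \right)} = 6 K + 18 r^{2}$ ($q{\left(r,K \right)} = 6 \left(K + 3 r^{2}\right) = 6 K + 18 r^{2}$)
$d{\left(A \right)} = 2808$ ($d{\left(A \right)} = 9 \left(6 \cdot 4 + 18 \left(-4\right)^{2}\right) = 9 \left(24 + 18 \cdot 16\right) = 9 \left(24 + 288\right) = 9 \cdot 312 = 2808$)
$J = \frac{1053}{2}$ ($J = \frac{78}{\left(-4\right) \frac{1}{-24 - 3}} = \frac{78}{\left(-4\right) \frac{1}{-27}} = \frac{78}{\left(-4\right) \left(- \frac{1}{27}\right)} = \frac{78}{\frac{4}{27}} = 78 \cdot \frac{27}{4} = \frac{1053}{2} \approx 526.5$)
$J d{\left(4 - 3 \right)} = \frac{1053}{2} \cdot 2808 = 1478412$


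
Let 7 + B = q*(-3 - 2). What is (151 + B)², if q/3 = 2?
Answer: 12996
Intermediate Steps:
q = 6 (q = 3*2 = 6)
B = -37 (B = -7 + 6*(-3 - 2) = -7 + 6*(-5) = -7 - 30 = -37)
(151 + B)² = (151 - 37)² = 114² = 12996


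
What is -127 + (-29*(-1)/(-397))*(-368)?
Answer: -39747/397 ≈ -100.12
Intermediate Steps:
-127 + (-29*(-1)/(-397))*(-368) = -127 + (29*(-1/397))*(-368) = -127 - 29/397*(-368) = -127 + 10672/397 = -39747/397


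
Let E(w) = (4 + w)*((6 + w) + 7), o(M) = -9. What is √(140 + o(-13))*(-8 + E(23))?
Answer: 964*√131 ≈ 11033.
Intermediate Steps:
E(w) = (4 + w)*(13 + w)
√(140 + o(-13))*(-8 + E(23)) = √(140 - 9)*(-8 + (52 + 23² + 17*23)) = √131*(-8 + (52 + 529 + 391)) = √131*(-8 + 972) = √131*964 = 964*√131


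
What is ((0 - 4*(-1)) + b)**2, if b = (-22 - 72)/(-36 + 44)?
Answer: 961/16 ≈ 60.063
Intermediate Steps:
b = -47/4 (b = -94/8 = -94*1/8 = -47/4 ≈ -11.750)
((0 - 4*(-1)) + b)**2 = ((0 - 4*(-1)) - 47/4)**2 = ((0 + 4) - 47/4)**2 = (4 - 47/4)**2 = (-31/4)**2 = 961/16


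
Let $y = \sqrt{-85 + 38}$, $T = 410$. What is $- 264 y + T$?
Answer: $410 - 264 i \sqrt{47} \approx 410.0 - 1809.9 i$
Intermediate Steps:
$y = i \sqrt{47}$ ($y = \sqrt{-47} = i \sqrt{47} \approx 6.8557 i$)
$- 264 y + T = - 264 i \sqrt{47} + 410 = 410 - 264 i \sqrt{47}$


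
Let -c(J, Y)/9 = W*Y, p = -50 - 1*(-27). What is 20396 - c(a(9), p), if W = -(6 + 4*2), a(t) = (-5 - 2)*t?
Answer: 23294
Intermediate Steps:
p = -23 (p = -50 + 27 = -23)
a(t) = -7*t
W = -14 (W = -(6 + 8) = -1*14 = -14)
c(J, Y) = 126*Y (c(J, Y) = -(-126)*Y = 126*Y)
20396 - c(a(9), p) = 20396 - 126*(-23) = 20396 - 1*(-2898) = 20396 + 2898 = 23294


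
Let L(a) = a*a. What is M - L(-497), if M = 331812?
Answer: 84803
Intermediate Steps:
L(a) = a**2
M - L(-497) = 331812 - 1*(-497)**2 = 331812 - 1*247009 = 331812 - 247009 = 84803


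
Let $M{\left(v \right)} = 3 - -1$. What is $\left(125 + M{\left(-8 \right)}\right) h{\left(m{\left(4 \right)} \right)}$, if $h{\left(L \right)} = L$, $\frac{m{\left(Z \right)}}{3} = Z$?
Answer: $1548$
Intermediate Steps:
$M{\left(v \right)} = 4$ ($M{\left(v \right)} = 3 + 1 = 4$)
$m{\left(Z \right)} = 3 Z$
$\left(125 + M{\left(-8 \right)}\right) h{\left(m{\left(4 \right)} \right)} = \left(125 + 4\right) 3 \cdot 4 = 129 \cdot 12 = 1548$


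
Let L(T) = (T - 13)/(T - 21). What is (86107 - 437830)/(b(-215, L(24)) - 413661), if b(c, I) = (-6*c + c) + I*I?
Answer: 3165507/3713153 ≈ 0.85251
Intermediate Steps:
L(T) = (-13 + T)/(-21 + T)
b(c, I) = I² - 5*c (b(c, I) = -5*c + I² = I² - 5*c)
(86107 - 437830)/(b(-215, L(24)) - 413661) = (86107 - 437830)/((((-13 + 24)/(-21 + 24))² - 5*(-215)) - 413661) = -351723/(((11/3)² + 1075) - 413661) = -351723/((121/9 + 1075) - 413661) = -351723/(9796/9 - 413661) = -351723/(-3713153/9) = -351723*(-9/3713153) = 3165507/3713153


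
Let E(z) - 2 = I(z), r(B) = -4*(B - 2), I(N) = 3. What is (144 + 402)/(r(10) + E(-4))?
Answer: -182/9 ≈ -20.222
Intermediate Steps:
r(B) = 8 - 4*B (r(B) = -4*(-2 + B) = 8 - 4*B)
E(z) = 5 (E(z) = 2 + 3 = 5)
(144 + 402)/(r(10) + E(-4)) = (144 + 402)/((8 - 4*10) + 5) = 546/((8 - 40) + 5) = 546/(-32 + 5) = 546/(-27) = 546*(-1/27) = -182/9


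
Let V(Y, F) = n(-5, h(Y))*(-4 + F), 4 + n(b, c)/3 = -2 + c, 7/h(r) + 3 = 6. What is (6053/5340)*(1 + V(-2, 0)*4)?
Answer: 357127/1780 ≈ 200.63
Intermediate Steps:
h(r) = 7/3 (h(r) = 7/(-3 + 6) = 7/3)
n(b, c) = -18 + 3*c (n(b, c) = -12 + 3*(-2 + c) = -12 + (-6 + 3*c) = -18 + 3*c)
V(Y, F) = 44 - 11*F (V(Y, F) = (-18 + 3*(7/3))*(-4 + F) = (-18 + 7)*(-4 + F) = -11*(-4 + F) = 44 - 11*F)
(6053/5340)*(1 + V(-2, 0)*4) = (6053/5340)*(1 + (44 - 11*0)*4) = (6053*(1/5340))*(1 + (44 + 0)*4) = 6053*(1 + 44*4)/5340 = 6053*(1 + 176)/5340 = (6053/5340)*177 = 357127/1780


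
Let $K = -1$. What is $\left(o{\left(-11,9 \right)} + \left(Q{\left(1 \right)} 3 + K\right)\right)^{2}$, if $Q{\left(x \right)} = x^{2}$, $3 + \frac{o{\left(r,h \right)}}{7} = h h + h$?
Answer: $373321$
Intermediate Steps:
$o{\left(r,h \right)} = -21 + 7 h + 7 h^{2}$ ($o{\left(r,h \right)} = -21 + 7 \left(h h + h\right) = -21 + 7 \left(h^{2} + h\right) = -21 + 7 \left(h + h^{2}\right) = -21 + \left(7 h + 7 h^{2}\right) = -21 + 7 h + 7 h^{2}$)
$\left(o{\left(-11,9 \right)} + \left(Q{\left(1 \right)} 3 + K\right)\right)^{2} = \left(\left(-21 + 7 \cdot 9 + 7 \cdot 9^{2}\right) - \left(1 - 1^{2} \cdot 3\right)\right)^{2} = \left(\left(-21 + 63 + 7 \cdot 81\right) + \left(1 \cdot 3 - 1\right)\right)^{2} = \left(\left(-21 + 63 + 567\right) + \left(3 - 1\right)\right)^{2} = \left(609 + 2\right)^{2} = 611^{2} = 373321$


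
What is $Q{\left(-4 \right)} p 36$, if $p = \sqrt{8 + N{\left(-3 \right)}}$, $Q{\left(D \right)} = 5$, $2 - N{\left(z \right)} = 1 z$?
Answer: $180 \sqrt{13} \approx 649.0$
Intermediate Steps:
$N{\left(z \right)} = 2 - z$ ($N{\left(z \right)} = 2 - 1 z = 2 - z$)
$p = \sqrt{13}$ ($p = \sqrt{8 + \left(2 - -3\right)} = \sqrt{8 + \left(2 + 3\right)} = \sqrt{8 + 5} = \sqrt{13} \approx 3.6056$)
$Q{\left(-4 \right)} p 36 = 5 \sqrt{13} \cdot 36 = 180 \sqrt{13}$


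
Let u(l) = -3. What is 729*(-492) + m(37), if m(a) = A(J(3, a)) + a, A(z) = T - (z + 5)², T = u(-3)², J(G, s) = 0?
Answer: -358647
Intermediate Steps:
T = 9 (T = (-3)² = 9)
A(z) = 9 - (5 + z)² (A(z) = 9 - (z + 5)² = 9 - (5 + z)²)
m(a) = -16 + a (m(a) = (9 - (5 + 0)²) + a = (9 - 1*5²) + a = (9 - 1*25) + a = (9 - 25) + a = -16 + a)
729*(-492) + m(37) = 729*(-492) + (-16 + 37) = -358668 + 21 = -358647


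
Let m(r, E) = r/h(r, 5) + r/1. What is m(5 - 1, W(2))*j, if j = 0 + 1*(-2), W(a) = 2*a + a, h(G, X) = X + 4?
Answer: -80/9 ≈ -8.8889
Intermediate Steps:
h(G, X) = 4 + X
W(a) = 3*a
m(r, E) = 10*r/9 (m(r, E) = r/(4 + 5) + r/1 = r/9 + r*1 = r*(⅑) + r = r/9 + r = 10*r/9)
j = -2 (j = 0 - 2 = -2)
m(5 - 1, W(2))*j = (10*(5 - 1)/9)*(-2) = ((10/9)*4)*(-2) = (40/9)*(-2) = -80/9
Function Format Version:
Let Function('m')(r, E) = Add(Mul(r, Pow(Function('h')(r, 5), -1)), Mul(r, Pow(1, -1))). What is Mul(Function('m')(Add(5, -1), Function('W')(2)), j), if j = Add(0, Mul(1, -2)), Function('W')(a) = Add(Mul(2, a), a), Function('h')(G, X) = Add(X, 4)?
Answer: Rational(-80, 9) ≈ -8.8889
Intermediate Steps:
Function('h')(G, X) = Add(4, X)
Function('W')(a) = Mul(3, a)
Function('m')(r, E) = Mul(Rational(10, 9), r) (Function('m')(r, E) = Add(Mul(r, Pow(Add(4, 5), -1)), Mul(r, Pow(1, -1))) = Add(Mul(r, Pow(9, -1)), Mul(r, 1)) = Add(Mul(r, Rational(1, 9)), r) = Add(Mul(Rational(1, 9), r), r) = Mul(Rational(10, 9), r))
j = -2 (j = Add(0, -2) = -2)
Mul(Function('m')(Add(5, -1), Function('W')(2)), j) = Mul(Mul(Rational(10, 9), Add(5, -1)), -2) = Mul(Mul(Rational(10, 9), 4), -2) = Mul(Rational(40, 9), -2) = Rational(-80, 9)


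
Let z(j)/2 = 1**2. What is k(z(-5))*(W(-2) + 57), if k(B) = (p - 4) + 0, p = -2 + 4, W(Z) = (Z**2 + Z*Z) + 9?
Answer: -148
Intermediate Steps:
W(Z) = 9 + 2*Z**2 (W(Z) = (Z**2 + Z**2) + 9 = 2*Z**2 + 9 = 9 + 2*Z**2)
p = 2
z(j) = 2 (z(j) = 2*1**2 = 2*1 = 2)
k(B) = -2 (k(B) = (2 - 4) + 0 = -2 + 0 = -2)
k(z(-5))*(W(-2) + 57) = -2*((9 + 2*(-2)**2) + 57) = -2*((9 + 2*4) + 57) = -2*((9 + 8) + 57) = -2*(17 + 57) = -2*74 = -148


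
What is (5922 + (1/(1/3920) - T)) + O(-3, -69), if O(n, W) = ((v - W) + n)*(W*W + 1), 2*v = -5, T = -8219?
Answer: 320448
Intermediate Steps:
v = -5/2 (v = (½)*(-5) = -5/2 ≈ -2.5000)
O(n, W) = (1 + W²)*(-5/2 + n - W) (O(n, W) = ((-5/2 - W) + n)*(W*W + 1) = (-5/2 + n - W)*(W² + 1) = (-5/2 + n - W)*(1 + W²) = (1 + W²)*(-5/2 + n - W))
(5922 + (1/(1/3920) - T)) + O(-3, -69) = (5922 + (1/(1/3920) - 1*(-8219))) + (-5/2 - 3 - 1*(-69) - 1*(-69)³ - 5/2*(-69)² - 3*(-69)²) = (5922 + (1/(1/3920) + 8219)) + (-5/2 - 3 + 69 - 1*(-328509) - 5/2*4761 - 3*4761) = (5922 + (3920 + 8219)) + (-5/2 - 3 + 69 + 328509 - 23805/2 - 14283) = (5922 + 12139) + 302387 = 18061 + 302387 = 320448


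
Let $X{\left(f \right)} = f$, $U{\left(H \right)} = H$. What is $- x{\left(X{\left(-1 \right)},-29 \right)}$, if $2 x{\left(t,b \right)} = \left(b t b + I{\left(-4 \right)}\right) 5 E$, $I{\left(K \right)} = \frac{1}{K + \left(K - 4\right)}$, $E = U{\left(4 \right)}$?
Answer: $\frac{50465}{6} \approx 8410.8$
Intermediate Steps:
$E = 4$
$I{\left(K \right)} = \frac{1}{-4 + 2 K}$ ($I{\left(K \right)} = \frac{1}{K + \left(K - 4\right)} = \frac{1}{K + \left(-4 + K\right)} = \frac{1}{-4 + 2 K}$)
$x{\left(t,b \right)} = - \frac{5}{6} + 10 t b^{2}$ ($x{\left(t,b \right)} = \frac{\left(b t b + \frac{1}{2 \left(-2 - 4\right)}\right) 5 \cdot 4}{2} = \frac{\left(t b^{2} + \frac{1}{2 \left(-6\right)}\right) 20}{2} = \frac{\left(t b^{2} + \frac{1}{2} \left(- \frac{1}{6}\right)\right) 20}{2} = \frac{\left(t b^{2} - \frac{1}{12}\right) 20}{2} = \frac{\left(- \frac{1}{12} + t b^{2}\right) 20}{2} = \frac{- \frac{5}{3} + 20 t b^{2}}{2} = - \frac{5}{6} + 10 t b^{2}$)
$- x{\left(X{\left(-1 \right)},-29 \right)} = - (- \frac{5}{6} + 10 \left(-1\right) \left(-29\right)^{2}) = - (- \frac{5}{6} + 10 \left(-1\right) 841) = - (- \frac{5}{6} - 8410) = \left(-1\right) \left(- \frac{50465}{6}\right) = \frac{50465}{6}$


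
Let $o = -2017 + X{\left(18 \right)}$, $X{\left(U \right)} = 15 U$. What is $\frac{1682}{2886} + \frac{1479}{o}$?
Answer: $- \frac{664970}{2520921} \approx -0.26378$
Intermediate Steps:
$o = -1747$ ($o = -2017 + 15 \cdot 18 = -2017 + 270 = -1747$)
$\frac{1682}{2886} + \frac{1479}{o} = \frac{1682}{2886} + \frac{1479}{-1747} = 1682 \cdot \frac{1}{2886} + 1479 \left(- \frac{1}{1747}\right) = \frac{841}{1443} - \frac{1479}{1747} = - \frac{664970}{2520921}$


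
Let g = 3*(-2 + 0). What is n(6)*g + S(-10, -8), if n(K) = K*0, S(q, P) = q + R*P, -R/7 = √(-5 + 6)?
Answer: 46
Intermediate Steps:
R = -7 (R = -7*√(-5 + 6) = -7*√1 = -7*1 = -7)
g = -6 (g = 3*(-2) = -6)
S(q, P) = q - 7*P
n(K) = 0
n(6)*g + S(-10, -8) = 0*(-6) + (-10 - 7*(-8)) = 0 + (-10 + 56) = 0 + 46 = 46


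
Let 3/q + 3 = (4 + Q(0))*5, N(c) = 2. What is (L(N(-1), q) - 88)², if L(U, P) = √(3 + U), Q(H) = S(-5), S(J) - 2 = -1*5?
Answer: (88 - √5)² ≈ 7355.5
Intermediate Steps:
S(J) = -3 (S(J) = 2 - 1*5 = 2 - 5 = -3)
Q(H) = -3
q = 3/2 (q = 3/(-3 + (4 - 3)*5) = 3/(-3 + 1*5) = 3/(-3 + 5) = 3/2 ≈ 1.5000)
(L(N(-1), q) - 88)² = (√(3 + 2) - 88)² = (√5 - 88)² = (-88 + √5)²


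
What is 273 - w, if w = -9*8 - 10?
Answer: 355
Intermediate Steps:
w = -82 (w = -72 - 10 = -82)
273 - w = 273 - 1*(-82) = 273 + 82 = 355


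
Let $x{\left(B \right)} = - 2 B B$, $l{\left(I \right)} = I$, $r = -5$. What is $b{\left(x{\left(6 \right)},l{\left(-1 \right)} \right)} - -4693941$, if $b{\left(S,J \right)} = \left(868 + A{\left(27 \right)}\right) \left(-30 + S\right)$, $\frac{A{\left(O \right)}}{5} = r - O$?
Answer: $4621725$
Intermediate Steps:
$x{\left(B \right)} = - 2 B^{2}$
$A{\left(O \right)} = -25 - 5 O$ ($A{\left(O \right)} = 5 \left(-5 - O\right) = -25 - 5 O$)
$b{\left(S,J \right)} = -21240 + 708 S$ ($b{\left(S,J \right)} = \left(868 - 160\right) \left(-30 + S\right) = 708 \left(-30 + S\right) = -21240 + 708 S$)
$b{\left(x{\left(6 \right)},l{\left(-1 \right)} \right)} - -4693941 = \left(-21240 + 708 \left(- 2 \cdot 6^{2}\right)\right) - -4693941 = \left(-21240 + 708 \left(\left(-2\right) 36\right)\right) + 4693941 = \left(-21240 + 708 \left(-72\right)\right) + 4693941 = \left(-21240 - 50976\right) + 4693941 = -72216 + 4693941 = 4621725$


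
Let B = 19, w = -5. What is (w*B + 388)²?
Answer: 85849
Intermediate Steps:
(w*B + 388)² = (-5*19 + 388)² = (-95 + 388)² = 293² = 85849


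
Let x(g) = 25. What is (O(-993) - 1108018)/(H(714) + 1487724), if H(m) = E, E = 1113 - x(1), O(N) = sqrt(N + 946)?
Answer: -554009/744406 + I*sqrt(47)/1488812 ≈ -0.74423 + 4.6048e-6*I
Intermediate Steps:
O(N) = sqrt(946 + N)
E = 1088 (E = 1113 - 1*25 = 1113 - 25 = 1088)
H(m) = 1088
(O(-993) - 1108018)/(H(714) + 1487724) = (sqrt(946 - 993) - 1108018)/(1088 + 1487724) = (sqrt(-47) - 1108018)/1488812 = (I*sqrt(47) - 1108018)*(1/1488812) = (-1108018 + I*sqrt(47))*(1/1488812) = -554009/744406 + I*sqrt(47)/1488812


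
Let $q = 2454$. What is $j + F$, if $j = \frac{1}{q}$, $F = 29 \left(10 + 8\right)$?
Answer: $\frac{1280989}{2454} \approx 522.0$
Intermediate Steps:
$F = 522$ ($F = 29 \cdot 18 = 522$)
$j = \frac{1}{2454} \approx 0.0004075$
$j + F = \frac{1}{2454} + 522 = \frac{1280989}{2454}$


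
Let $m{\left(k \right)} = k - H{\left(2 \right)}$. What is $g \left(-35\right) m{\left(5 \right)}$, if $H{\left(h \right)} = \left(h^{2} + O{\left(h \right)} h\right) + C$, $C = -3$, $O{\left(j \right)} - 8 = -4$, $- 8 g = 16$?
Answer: $-280$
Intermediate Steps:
$g = -2$ ($g = \left(- \frac{1}{8}\right) 16 = -2$)
$O{\left(j \right)} = 4$ ($O{\left(j \right)} = 8 - 4 = 4$)
$H{\left(h \right)} = -3 + h^{2} + 4 h$ ($H{\left(h \right)} = \left(h^{2} + 4 h\right) - 3 = -3 + h^{2} + 4 h$)
$m{\left(k \right)} = -9 + k$ ($m{\left(k \right)} = k - \left(-3 + 2^{2} + 4 \cdot 2\right) = k - \left(-3 + 4 + 8\right) = k - 9 = -9 + k$)
$g \left(-35\right) m{\left(5 \right)} = \left(-2\right) \left(-35\right) \left(-9 + 5\right) = 70 \left(-4\right) = -280$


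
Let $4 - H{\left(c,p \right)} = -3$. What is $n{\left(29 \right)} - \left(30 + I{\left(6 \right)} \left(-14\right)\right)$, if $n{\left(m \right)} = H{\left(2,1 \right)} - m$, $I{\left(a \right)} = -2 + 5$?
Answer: $-10$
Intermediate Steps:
$H{\left(c,p \right)} = 7$ ($H{\left(c,p \right)} = 4 - -3 = 4 + 3 = 7$)
$I{\left(a \right)} = 3$
$n{\left(m \right)} = 7 - m$
$n{\left(29 \right)} - \left(30 + I{\left(6 \right)} \left(-14\right)\right) = \left(7 - 29\right) - \left(30 + 3 \left(-14\right)\right) = \left(7 - 29\right) - \left(30 - 42\right) = -22 - -12 = -22 + 12 = -10$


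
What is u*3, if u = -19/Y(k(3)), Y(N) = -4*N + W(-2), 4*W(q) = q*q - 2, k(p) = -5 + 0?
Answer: -114/41 ≈ -2.7805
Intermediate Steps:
k(p) = -5
W(q) = -½ + q²/4 (W(q) = (q*q - 2)/4 = (q² - 2)/4 = (-2 + q²)/4 = -½ + q²/4)
Y(N) = ½ - 4*N (Y(N) = -4*N + (-½ + (¼)*(-2)²) = -4*N + (-½ + (¼)*4) = -4*N + (-½ + 1) = -4*N + ½ = ½ - 4*N)
u = -38/41 (u = -19/(½ - 4*(-5)) = -19/(½ + 20) = -19/41/2 = -19*2/41 = -38/41 ≈ -0.92683)
u*3 = -38/41*3 = -114/41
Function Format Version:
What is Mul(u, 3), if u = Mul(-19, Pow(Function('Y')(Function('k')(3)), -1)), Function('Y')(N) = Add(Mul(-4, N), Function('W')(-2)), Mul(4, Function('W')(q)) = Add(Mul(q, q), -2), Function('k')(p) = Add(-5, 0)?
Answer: Rational(-114, 41) ≈ -2.7805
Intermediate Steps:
Function('k')(p) = -5
Function('W')(q) = Add(Rational(-1, 2), Mul(Rational(1, 4), Pow(q, 2))) (Function('W')(q) = Mul(Rational(1, 4), Add(Mul(q, q), -2)) = Mul(Rational(1, 4), Add(Pow(q, 2), -2)) = Mul(Rational(1, 4), Add(-2, Pow(q, 2))) = Add(Rational(-1, 2), Mul(Rational(1, 4), Pow(q, 2))))
Function('Y')(N) = Add(Rational(1, 2), Mul(-4, N)) (Function('Y')(N) = Add(Mul(-4, N), Add(Rational(-1, 2), Mul(Rational(1, 4), Pow(-2, 2)))) = Add(Mul(-4, N), Add(Rational(-1, 2), Mul(Rational(1, 4), 4))) = Add(Mul(-4, N), Add(Rational(-1, 2), 1)) = Add(Mul(-4, N), Rational(1, 2)) = Add(Rational(1, 2), Mul(-4, N)))
u = Rational(-38, 41) (u = Mul(-19, Pow(Add(Rational(1, 2), Mul(-4, -5)), -1)) = Mul(-19, Pow(Add(Rational(1, 2), 20), -1)) = Mul(-19, Pow(Rational(41, 2), -1)) = Mul(-19, Rational(2, 41)) = Rational(-38, 41) ≈ -0.92683)
Mul(u, 3) = Mul(Rational(-38, 41), 3) = Rational(-114, 41)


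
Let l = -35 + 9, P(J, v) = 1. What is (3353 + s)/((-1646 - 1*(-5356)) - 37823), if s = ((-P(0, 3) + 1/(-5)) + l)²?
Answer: -34107/284275 ≈ -0.11998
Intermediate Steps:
l = -26
s = 18496/25 (s = ((-1*1 + 1/(-5)) - 26)² = ((-1 - ⅕) - 26)² = (-6/5 - 26)² = (-136/5)² = 18496/25 ≈ 739.84)
(3353 + s)/((-1646 - 1*(-5356)) - 37823) = (3353 + 18496/25)/((-1646 - 1*(-5356)) - 37823) = 102321/(25*((-1646 + 5356) - 37823)) = 102321/(25*(3710 - 37823)) = (102321/25)/(-34113) = (102321/25)*(-1/34113) = -34107/284275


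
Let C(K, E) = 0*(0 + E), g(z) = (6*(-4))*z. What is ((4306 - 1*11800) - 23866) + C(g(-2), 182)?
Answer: -31360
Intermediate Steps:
g(z) = -24*z
C(K, E) = 0 (C(K, E) = 0*E = 0)
((4306 - 1*11800) - 23866) + C(g(-2), 182) = ((4306 - 1*11800) - 23866) + 0 = ((4306 - 11800) - 23866) + 0 = (-7494 - 23866) + 0 = -31360 + 0 = -31360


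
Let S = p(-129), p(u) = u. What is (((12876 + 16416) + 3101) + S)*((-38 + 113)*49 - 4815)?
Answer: -36780960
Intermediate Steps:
S = -129
(((12876 + 16416) + 3101) + S)*((-38 + 113)*49 - 4815) = (((12876 + 16416) + 3101) - 129)*((-38 + 113)*49 - 4815) = ((29292 + 3101) - 129)*(75*49 - 4815) = (32393 - 129)*(3675 - 4815) = 32264*(-1140) = -36780960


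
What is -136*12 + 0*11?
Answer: -1632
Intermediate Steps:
-136*12 + 0*11 = -1632 + 0 = -1632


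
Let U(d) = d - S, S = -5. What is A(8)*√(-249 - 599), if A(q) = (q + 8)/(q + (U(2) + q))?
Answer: 64*I*√53/23 ≈ 20.258*I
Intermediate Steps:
U(d) = 5 + d (U(d) = d - 1*(-5) = d + 5 = 5 + d)
A(q) = (8 + q)/(7 + 2*q) (A(q) = (q + 8)/(q + ((5 + 2) + q)) = (8 + q)/(q + (7 + q)) = (8 + q)/(7 + 2*q))
A(8)*√(-249 - 599) = ((8 + 8)/(7 + 2*8))*√(-249 - 599) = (16/(7 + 16))*√(-848) = (16/23)*(4*I*√53) = ((1/23)*16)*(4*I*√53) = 16*(4*I*√53)/23 = 64*I*√53/23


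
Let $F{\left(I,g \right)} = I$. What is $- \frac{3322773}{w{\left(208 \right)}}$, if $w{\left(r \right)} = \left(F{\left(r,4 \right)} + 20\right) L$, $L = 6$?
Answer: $- \frac{369197}{152} \approx -2428.9$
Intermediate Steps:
$w{\left(r \right)} = 120 + 6 r$ ($w{\left(r \right)} = \left(r + 20\right) 6 = \left(20 + r\right) 6 = 120 + 6 r$)
$- \frac{3322773}{w{\left(208 \right)}} = - \frac{3322773}{120 + 6 \cdot 208} = - \frac{3322773}{120 + 1248} = - \frac{3322773}{1368} = \left(-3322773\right) \frac{1}{1368} = - \frac{369197}{152}$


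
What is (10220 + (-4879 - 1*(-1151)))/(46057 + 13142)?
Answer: 2164/19733 ≈ 0.10966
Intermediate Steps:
(10220 + (-4879 - 1*(-1151)))/(46057 + 13142) = (10220 + (-4879 + 1151))/59199 = (10220 - 3728)*(1/59199) = 6492*(1/59199) = 2164/19733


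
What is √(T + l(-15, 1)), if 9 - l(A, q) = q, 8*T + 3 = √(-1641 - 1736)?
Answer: √(122 + 2*I*√3377)/4 ≈ 3.013 + 1.2054*I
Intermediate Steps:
T = -3/8 + I*√3377/8 (T = -3/8 + √(-1641 - 1736)/8 = -3/8 + √(-3377)/8 = -3/8 + (I*√3377)/8 = -3/8 + I*√3377/8 ≈ -0.375 + 7.264*I)
l(A, q) = 9 - q
√(T + l(-15, 1)) = √((-3/8 + I*√3377/8) + (9 - 1*1)) = √((-3/8 + I*√3377/8) + (9 - 1)) = √((-3/8 + I*√3377/8) + 8) = √(61/8 + I*√3377/8)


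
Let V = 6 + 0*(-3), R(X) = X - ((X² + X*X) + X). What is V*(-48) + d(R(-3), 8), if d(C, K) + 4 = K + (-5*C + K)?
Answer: -186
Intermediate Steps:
R(X) = -2*X² (R(X) = X - ((X² + X²) + X) = X - (2*X² + X) = X - (X + 2*X²) = X + (-X - 2*X²) = -2*X²)
V = 6 (V = 6 + 0 = 6)
d(C, K) = -4 - 5*C + 2*K (d(C, K) = -4 + (K + (-5*C + K)) = -4 + (K + (K - 5*C)) = -4 + (-5*C + 2*K) = -4 - 5*C + 2*K)
V*(-48) + d(R(-3), 8) = 6*(-48) + (-4 - (-10)*(-3)² + 2*8) = -288 + (-4 - (-10)*9 + 16) = -288 + (-4 - 5*(-18) + 16) = -288 + (-4 + 90 + 16) = -288 + 102 = -186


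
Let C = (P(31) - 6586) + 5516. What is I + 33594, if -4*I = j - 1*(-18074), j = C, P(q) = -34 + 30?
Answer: 29344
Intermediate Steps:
P(q) = -4
C = -1074 (C = (-4 - 6586) + 5516 = -6590 + 5516 = -1074)
j = -1074
I = -4250 (I = -(-1074 - 1*(-18074))/4 = -(-1074 + 18074)/4 = -¼*17000 = -4250)
I + 33594 = -4250 + 33594 = 29344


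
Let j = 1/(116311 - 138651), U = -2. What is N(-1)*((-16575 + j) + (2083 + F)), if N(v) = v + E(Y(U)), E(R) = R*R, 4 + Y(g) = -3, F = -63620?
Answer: -20940264972/5585 ≈ -3.7494e+6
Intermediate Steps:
Y(g) = -7 (Y(g) = -4 - 3 = -7)
E(R) = R²
j = -1/22340 (j = 1/(-22340) = -1/22340 ≈ -4.4763e-5)
N(v) = 49 + v (N(v) = v + (-7)² = v + 49 = 49 + v)
N(-1)*((-16575 + j) + (2083 + F)) = (49 - 1)*((-16575 - 1/22340) + (2083 - 63620)) = 48*(-370285501/22340 - 61537) = 48*(-1745022081/22340) = -20940264972/5585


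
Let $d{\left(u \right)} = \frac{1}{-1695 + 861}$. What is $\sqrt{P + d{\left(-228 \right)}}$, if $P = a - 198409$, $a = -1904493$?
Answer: $\frac{i \sqrt{1462686104346}}{834} \approx 1450.1 i$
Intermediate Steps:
$d{\left(u \right)} = - \frac{1}{834}$ ($d{\left(u \right)} = \frac{1}{-834} = - \frac{1}{834}$)
$P = -2102902$ ($P = -1904493 - 198409 = -2102902$)
$\sqrt{P + d{\left(-228 \right)}} = \sqrt{-2102902 - \frac{1}{834}} = \sqrt{- \frac{1753820269}{834}} = \frac{i \sqrt{1462686104346}}{834}$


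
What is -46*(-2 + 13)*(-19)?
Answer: 9614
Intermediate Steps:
-46*(-2 + 13)*(-19) = -46*11*(-19) = -506*(-19) = 9614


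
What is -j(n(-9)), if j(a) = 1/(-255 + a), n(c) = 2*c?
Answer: 1/273 ≈ 0.0036630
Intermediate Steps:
-j(n(-9)) = -1/(-255 + 2*(-9)) = -1/(-255 - 18) = -1/(-273) = -1*(-1/273) = 1/273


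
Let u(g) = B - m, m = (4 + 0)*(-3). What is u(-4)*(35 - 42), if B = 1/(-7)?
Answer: -83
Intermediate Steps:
m = -12 (m = 4*(-3) = -12)
B = -⅐ (B = 1*(-⅐) = -⅐ ≈ -0.14286)
u(g) = 83/7 (u(g) = -⅐ - 1*(-12) = -⅐ + 12 = 83/7)
u(-4)*(35 - 42) = 83*(35 - 42)/7 = (83/7)*(-7) = -83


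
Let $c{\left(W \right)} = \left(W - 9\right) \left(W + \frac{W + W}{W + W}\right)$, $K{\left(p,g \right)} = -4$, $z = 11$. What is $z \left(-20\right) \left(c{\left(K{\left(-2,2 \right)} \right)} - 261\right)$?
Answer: $48840$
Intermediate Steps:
$c{\left(W \right)} = \left(1 + W\right) \left(-9 + W\right)$ ($c{\left(W \right)} = \left(-9 + W\right) \left(W + \frac{2 W}{2 W}\right) = \left(-9 + W\right) \left(W + 2 W \frac{1}{2 W}\right) = \left(-9 + W\right) \left(W + 1\right) = \left(-9 + W\right) \left(1 + W\right) = \left(1 + W\right) \left(-9 + W\right)$)
$z \left(-20\right) \left(c{\left(K{\left(-2,2 \right)} \right)} - 261\right) = 11 \left(-20\right) \left(\left(-9 + \left(-4\right)^{2} - -32\right) - 261\right) = - 220 \left(\left(-9 + 16 + 32\right) - 261\right) = - 220 \left(39 - 261\right) = \left(-220\right) \left(-222\right) = 48840$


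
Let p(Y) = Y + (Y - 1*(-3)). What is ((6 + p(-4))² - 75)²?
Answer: 5476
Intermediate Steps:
p(Y) = 3 + 2*Y (p(Y) = Y + (Y + 3) = Y + (3 + Y) = 3 + 2*Y)
((6 + p(-4))² - 75)² = ((6 + (3 + 2*(-4)))² - 75)² = ((6 + (3 - 8))² - 75)² = ((6 - 5)² - 75)² = (1² - 75)² = (1 - 75)² = (-74)² = 5476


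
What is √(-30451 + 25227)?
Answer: 2*I*√1306 ≈ 72.277*I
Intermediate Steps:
√(-30451 + 25227) = √(-5224) = 2*I*√1306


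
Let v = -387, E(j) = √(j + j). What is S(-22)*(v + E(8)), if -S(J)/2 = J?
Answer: -16852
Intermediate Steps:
E(j) = √2*√j (E(j) = √(2*j) = √2*√j)
S(J) = -2*J
S(-22)*(v + E(8)) = (-2*(-22))*(-387 + √2*√8) = 44*(-387 + √2*(2*√2)) = 44*(-387 + 4) = 44*(-383) = -16852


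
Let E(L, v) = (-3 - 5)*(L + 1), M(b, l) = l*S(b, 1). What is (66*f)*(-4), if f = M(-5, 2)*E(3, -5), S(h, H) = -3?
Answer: -50688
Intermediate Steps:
M(b, l) = -3*l (M(b, l) = l*(-3) = -3*l)
E(L, v) = -8 - 8*L (E(L, v) = -8*(1 + L) = -8 - 8*L)
f = 192 (f = (-3*2)*(-8 - 8*3) = -6*(-8 - 24) = -6*(-32) = 192)
(66*f)*(-4) = (66*192)*(-4) = 12672*(-4) = -50688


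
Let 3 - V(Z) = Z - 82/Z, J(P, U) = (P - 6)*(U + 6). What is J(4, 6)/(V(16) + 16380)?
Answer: -64/43659 ≈ -0.0014659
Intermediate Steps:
J(P, U) = (-6 + P)*(6 + U)
V(Z) = 3 - Z + 82/Z (V(Z) = 3 - (Z - 82/Z) = 3 + (-Z + 82/Z) = 3 - Z + 82/Z)
J(4, 6)/(V(16) + 16380) = (-36 - 6*6 + 6*4 + 4*6)/((3 - 1*16 + 82/16) + 16380) = (-36 - 36 + 24 + 24)/((3 - 16 + 82*(1/16)) + 16380) = -24/((3 - 16 + 41/8) + 16380) = -24/(-63/8 + 16380) = -24/130977/8 = -24*8/130977 = -64/43659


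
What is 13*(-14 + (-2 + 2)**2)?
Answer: -182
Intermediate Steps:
13*(-14 + (-2 + 2)**2) = 13*(-14 + 0**2) = 13*(-14 + 0) = 13*(-14) = -182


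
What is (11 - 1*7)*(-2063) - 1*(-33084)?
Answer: 24832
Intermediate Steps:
(11 - 1*7)*(-2063) - 1*(-33084) = (11 - 7)*(-2063) + 33084 = 4*(-2063) + 33084 = -8252 + 33084 = 24832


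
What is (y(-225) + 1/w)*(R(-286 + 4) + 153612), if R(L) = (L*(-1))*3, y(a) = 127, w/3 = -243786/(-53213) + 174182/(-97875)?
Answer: 143251739095734297/7295903992 ≈ 1.9635e+7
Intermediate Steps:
w = 14591807984/1736074125 (w = 3*(-243786/(-53213) + 174182/(-97875)) = 3*(-243786*(-1/53213) + 174182*(-1/97875)) = 3*(243786/53213 - 174182/97875) = 3*(14591807984/5208222375) = 14591807984/1736074125 ≈ 8.4051)
R(L) = -3*L (R(L) = -L*3 = -3*L)
(y(-225) + 1/w)*(R(-286 + 4) + 153612) = (127 + 1/(14591807984/1736074125))*(-3*(-286 + 4) + 153612) = (127 + 1736074125/14591807984)*(-3*(-282) + 153612) = 1854895688093*(846 + 153612)/14591807984 = (1854895688093/14591807984)*154458 = 143251739095734297/7295903992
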